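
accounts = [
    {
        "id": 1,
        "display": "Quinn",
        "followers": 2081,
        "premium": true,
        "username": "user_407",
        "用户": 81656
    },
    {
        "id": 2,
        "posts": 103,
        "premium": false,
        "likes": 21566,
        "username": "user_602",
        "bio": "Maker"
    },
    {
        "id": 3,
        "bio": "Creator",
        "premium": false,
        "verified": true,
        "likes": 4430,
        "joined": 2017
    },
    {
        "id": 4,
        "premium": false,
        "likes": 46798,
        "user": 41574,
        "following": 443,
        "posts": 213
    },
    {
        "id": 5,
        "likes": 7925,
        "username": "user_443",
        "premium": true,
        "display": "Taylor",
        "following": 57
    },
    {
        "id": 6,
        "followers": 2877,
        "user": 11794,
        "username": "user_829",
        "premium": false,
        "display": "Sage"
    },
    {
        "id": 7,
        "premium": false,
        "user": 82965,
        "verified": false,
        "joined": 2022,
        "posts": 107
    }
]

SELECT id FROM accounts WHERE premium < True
[2, 3, 4, 6, 7]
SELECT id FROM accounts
[1, 2, 3, 4, 5, 6, 7]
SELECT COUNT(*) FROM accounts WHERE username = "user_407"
1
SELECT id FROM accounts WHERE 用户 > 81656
[]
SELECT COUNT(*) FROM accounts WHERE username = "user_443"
1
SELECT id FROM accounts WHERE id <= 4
[1, 2, 3, 4]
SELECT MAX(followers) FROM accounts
2877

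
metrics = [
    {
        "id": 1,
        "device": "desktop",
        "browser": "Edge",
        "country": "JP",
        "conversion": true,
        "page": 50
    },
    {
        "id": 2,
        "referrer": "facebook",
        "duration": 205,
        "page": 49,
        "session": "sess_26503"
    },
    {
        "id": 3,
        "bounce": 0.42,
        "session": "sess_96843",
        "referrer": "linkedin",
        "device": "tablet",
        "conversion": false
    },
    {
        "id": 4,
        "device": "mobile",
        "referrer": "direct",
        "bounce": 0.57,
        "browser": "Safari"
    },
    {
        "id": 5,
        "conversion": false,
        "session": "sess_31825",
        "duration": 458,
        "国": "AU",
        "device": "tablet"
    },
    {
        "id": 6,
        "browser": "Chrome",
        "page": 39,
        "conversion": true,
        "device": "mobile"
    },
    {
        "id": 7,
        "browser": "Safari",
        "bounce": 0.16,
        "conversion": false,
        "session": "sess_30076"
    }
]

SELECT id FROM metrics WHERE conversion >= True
[1, 6]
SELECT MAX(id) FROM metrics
7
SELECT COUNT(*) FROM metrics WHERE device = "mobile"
2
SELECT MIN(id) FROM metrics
1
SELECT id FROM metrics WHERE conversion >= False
[1, 3, 5, 6, 7]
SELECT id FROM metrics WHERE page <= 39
[6]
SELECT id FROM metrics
[1, 2, 3, 4, 5, 6, 7]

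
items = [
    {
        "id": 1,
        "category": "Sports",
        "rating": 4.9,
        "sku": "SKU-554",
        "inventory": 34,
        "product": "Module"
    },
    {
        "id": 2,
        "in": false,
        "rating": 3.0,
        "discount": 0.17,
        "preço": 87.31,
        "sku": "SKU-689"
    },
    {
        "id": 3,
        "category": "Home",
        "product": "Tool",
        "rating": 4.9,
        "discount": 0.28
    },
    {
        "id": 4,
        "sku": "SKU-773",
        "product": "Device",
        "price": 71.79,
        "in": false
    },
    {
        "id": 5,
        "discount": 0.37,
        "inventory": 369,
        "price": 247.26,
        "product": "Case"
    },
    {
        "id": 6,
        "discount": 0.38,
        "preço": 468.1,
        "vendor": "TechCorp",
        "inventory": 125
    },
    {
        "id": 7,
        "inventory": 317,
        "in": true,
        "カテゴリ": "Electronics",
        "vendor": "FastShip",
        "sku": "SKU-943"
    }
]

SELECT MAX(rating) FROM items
4.9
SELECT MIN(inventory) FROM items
34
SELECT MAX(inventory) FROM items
369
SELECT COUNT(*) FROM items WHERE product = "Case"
1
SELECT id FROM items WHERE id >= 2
[2, 3, 4, 5, 6, 7]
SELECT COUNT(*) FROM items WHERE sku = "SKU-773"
1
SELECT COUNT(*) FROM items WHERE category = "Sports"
1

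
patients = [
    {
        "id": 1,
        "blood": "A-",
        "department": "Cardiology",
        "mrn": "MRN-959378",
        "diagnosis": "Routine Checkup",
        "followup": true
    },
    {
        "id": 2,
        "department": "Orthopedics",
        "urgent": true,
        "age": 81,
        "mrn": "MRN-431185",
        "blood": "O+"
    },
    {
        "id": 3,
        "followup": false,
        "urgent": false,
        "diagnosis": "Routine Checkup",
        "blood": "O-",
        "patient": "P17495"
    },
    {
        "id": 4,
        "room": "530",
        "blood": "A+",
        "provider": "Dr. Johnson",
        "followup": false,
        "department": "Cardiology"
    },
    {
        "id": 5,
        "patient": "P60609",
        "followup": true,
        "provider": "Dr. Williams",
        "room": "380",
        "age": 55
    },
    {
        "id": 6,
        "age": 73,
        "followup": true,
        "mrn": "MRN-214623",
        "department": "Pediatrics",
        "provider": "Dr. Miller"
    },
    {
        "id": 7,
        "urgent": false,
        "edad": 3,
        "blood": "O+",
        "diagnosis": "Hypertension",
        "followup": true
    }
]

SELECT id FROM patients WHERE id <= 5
[1, 2, 3, 4, 5]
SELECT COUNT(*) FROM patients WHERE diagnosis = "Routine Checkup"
2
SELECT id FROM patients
[1, 2, 3, 4, 5, 6, 7]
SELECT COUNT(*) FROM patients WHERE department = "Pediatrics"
1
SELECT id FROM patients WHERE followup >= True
[1, 5, 6, 7]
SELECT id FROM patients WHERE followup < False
[]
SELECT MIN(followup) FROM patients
False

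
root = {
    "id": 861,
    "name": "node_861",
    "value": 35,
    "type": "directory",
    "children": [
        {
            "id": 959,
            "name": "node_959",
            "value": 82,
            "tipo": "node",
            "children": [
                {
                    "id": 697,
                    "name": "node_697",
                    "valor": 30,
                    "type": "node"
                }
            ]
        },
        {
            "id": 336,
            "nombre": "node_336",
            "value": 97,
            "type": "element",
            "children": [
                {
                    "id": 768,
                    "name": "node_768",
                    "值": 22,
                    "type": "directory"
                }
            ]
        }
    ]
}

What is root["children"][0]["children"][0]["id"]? 697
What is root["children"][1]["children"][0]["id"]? 768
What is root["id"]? 861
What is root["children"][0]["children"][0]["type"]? "node"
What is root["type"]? "directory"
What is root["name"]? "node_861"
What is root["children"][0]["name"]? "node_959"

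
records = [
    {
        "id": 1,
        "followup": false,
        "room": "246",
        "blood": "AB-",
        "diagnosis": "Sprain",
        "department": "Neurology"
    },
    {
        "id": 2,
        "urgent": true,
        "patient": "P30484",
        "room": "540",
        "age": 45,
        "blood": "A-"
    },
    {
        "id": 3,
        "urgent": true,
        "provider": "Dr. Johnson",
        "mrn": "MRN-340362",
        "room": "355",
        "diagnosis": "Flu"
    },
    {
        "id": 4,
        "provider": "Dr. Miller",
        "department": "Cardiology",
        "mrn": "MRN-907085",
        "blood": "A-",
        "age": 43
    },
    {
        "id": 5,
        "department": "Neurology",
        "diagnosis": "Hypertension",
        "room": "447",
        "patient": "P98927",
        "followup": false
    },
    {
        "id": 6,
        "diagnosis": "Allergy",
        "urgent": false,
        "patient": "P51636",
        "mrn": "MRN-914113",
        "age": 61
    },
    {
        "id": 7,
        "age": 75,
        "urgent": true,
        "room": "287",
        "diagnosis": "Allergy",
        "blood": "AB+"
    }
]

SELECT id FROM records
[1, 2, 3, 4, 5, 6, 7]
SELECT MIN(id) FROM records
1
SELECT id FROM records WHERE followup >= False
[1, 5]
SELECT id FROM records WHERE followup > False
[]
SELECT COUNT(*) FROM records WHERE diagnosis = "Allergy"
2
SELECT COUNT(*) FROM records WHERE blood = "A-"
2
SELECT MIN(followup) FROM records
False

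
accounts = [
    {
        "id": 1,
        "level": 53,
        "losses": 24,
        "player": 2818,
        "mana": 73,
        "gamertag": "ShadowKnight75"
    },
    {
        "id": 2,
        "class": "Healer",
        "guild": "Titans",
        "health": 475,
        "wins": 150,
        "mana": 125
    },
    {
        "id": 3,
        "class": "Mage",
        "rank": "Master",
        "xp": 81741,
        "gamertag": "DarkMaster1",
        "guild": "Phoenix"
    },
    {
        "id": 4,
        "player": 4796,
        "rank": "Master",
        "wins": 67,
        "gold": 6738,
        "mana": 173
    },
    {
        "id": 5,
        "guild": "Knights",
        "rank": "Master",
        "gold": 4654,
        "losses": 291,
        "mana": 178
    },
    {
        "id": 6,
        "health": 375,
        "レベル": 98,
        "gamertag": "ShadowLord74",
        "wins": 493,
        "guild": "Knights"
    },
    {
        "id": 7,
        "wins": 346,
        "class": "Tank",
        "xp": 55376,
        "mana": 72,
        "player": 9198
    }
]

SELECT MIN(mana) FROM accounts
72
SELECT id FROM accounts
[1, 2, 3, 4, 5, 6, 7]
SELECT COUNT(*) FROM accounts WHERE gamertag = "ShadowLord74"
1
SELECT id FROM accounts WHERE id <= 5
[1, 2, 3, 4, 5]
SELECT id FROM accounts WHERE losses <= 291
[1, 5]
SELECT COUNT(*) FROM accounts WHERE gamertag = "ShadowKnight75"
1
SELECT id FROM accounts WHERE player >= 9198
[7]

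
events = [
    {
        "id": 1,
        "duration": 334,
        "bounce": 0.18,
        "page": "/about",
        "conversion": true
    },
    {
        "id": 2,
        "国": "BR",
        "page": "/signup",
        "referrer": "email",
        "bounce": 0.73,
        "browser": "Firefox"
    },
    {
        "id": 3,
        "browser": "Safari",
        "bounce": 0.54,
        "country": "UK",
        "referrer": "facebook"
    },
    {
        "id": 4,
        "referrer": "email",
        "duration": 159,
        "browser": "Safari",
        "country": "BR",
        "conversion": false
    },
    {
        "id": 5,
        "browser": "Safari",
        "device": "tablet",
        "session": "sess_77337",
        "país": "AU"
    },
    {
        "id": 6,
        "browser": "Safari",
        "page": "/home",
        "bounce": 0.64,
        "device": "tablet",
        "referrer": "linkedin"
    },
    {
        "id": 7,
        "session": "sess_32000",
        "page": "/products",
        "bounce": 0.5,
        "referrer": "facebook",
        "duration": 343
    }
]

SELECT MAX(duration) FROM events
343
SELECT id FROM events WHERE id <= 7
[1, 2, 3, 4, 5, 6, 7]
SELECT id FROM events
[1, 2, 3, 4, 5, 6, 7]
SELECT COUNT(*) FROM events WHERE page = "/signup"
1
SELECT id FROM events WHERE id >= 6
[6, 7]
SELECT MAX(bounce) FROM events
0.73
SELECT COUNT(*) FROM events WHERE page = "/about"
1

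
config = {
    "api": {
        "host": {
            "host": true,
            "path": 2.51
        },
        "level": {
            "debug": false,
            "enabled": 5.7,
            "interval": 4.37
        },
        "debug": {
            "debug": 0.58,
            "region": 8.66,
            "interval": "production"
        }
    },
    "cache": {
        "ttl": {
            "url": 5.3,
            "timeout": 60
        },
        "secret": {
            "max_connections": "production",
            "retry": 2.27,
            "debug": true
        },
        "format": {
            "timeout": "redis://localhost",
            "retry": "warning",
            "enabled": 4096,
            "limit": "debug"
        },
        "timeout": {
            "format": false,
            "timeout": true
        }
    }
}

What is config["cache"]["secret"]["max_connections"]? "production"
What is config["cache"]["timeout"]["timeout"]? True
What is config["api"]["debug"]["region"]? 8.66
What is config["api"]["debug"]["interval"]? "production"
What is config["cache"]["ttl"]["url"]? 5.3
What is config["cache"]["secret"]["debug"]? True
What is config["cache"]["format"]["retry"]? "warning"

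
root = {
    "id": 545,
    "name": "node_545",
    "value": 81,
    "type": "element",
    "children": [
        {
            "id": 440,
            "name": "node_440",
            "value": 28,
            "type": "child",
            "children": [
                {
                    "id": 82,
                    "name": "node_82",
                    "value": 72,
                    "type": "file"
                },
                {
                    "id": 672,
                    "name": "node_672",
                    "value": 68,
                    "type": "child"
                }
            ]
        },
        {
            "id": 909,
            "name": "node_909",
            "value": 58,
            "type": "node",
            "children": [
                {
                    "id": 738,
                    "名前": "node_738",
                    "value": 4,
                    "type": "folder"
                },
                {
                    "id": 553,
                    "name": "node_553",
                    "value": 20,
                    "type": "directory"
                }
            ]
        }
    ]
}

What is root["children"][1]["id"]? 909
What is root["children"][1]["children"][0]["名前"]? "node_738"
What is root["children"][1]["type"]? "node"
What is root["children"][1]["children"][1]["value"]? 20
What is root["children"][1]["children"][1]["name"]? "node_553"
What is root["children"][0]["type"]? "child"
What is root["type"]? "element"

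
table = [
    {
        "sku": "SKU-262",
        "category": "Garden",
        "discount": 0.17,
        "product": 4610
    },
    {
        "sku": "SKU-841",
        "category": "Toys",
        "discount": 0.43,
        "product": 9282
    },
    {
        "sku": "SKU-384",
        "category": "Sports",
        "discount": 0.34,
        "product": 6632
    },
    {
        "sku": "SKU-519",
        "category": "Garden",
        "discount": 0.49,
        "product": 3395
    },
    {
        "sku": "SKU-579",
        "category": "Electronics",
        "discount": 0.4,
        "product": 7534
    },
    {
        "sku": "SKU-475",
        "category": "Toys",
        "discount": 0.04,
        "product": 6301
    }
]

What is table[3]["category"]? "Garden"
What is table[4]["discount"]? 0.4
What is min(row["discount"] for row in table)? 0.04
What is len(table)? 6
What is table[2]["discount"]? 0.34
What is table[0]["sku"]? "SKU-262"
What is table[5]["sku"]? "SKU-475"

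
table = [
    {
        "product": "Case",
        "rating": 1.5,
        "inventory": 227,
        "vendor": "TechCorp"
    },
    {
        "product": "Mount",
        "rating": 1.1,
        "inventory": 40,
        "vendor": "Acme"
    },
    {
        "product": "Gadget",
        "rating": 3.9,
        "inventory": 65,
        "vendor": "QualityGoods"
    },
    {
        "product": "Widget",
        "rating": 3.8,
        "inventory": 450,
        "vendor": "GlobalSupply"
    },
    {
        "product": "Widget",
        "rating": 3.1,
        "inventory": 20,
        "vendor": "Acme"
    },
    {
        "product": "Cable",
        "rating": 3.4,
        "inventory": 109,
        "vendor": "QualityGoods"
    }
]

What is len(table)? 6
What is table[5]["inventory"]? 109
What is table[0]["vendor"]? "TechCorp"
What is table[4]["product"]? "Widget"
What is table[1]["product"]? "Mount"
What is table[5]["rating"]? 3.4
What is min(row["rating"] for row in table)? 1.1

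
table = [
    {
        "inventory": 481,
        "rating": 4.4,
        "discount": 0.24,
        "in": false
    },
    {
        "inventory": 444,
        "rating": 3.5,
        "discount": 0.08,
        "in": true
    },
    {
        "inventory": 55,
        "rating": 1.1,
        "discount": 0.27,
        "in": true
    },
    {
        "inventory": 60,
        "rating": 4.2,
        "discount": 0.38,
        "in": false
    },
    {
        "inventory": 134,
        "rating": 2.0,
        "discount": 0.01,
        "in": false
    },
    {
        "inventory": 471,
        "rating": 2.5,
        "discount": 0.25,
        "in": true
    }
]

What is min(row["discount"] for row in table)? 0.01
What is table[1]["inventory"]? 444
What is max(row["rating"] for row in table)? 4.4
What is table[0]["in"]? False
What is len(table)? 6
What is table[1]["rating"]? 3.5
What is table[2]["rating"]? 1.1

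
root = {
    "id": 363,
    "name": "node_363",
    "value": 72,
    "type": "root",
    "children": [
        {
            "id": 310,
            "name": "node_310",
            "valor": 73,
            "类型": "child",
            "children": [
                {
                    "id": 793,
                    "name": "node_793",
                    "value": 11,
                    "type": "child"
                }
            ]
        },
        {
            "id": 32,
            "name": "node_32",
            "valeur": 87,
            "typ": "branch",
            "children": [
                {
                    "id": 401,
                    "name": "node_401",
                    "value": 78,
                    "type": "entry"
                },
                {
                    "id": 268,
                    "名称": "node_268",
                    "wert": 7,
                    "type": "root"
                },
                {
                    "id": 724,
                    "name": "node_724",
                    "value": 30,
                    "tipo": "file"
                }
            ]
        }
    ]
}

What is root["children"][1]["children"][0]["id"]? 401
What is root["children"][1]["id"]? 32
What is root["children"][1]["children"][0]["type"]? "entry"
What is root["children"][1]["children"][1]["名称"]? "node_268"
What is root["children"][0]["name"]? "node_310"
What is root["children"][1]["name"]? "node_32"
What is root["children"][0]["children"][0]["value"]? 11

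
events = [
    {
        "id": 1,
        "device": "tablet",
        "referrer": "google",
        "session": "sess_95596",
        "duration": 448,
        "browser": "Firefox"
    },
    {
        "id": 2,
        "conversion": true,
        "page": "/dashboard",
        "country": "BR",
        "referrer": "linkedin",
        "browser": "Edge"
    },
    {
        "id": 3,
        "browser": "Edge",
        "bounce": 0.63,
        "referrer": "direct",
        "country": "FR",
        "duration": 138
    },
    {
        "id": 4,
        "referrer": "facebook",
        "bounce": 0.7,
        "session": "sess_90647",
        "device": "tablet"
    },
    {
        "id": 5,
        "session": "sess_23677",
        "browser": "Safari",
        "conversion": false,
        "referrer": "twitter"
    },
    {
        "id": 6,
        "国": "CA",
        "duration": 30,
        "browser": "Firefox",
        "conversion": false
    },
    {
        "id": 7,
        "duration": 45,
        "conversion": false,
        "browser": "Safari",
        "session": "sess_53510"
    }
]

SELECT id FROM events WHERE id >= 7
[7]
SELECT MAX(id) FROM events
7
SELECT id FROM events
[1, 2, 3, 4, 5, 6, 7]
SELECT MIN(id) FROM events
1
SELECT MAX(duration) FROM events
448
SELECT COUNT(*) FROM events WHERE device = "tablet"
2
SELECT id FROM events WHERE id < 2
[1]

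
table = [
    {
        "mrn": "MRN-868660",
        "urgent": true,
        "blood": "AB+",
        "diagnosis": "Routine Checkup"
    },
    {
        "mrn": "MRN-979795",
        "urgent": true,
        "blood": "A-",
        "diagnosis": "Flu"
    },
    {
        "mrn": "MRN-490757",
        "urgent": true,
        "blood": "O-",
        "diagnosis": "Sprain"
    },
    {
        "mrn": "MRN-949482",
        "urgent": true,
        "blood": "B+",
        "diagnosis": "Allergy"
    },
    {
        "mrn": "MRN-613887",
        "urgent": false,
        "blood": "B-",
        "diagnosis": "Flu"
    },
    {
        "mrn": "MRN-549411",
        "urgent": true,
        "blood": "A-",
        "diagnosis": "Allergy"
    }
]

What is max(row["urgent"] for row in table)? True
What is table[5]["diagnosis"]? "Allergy"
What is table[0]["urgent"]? True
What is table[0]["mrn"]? "MRN-868660"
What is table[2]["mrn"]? "MRN-490757"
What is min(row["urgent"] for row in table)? False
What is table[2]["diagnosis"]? "Sprain"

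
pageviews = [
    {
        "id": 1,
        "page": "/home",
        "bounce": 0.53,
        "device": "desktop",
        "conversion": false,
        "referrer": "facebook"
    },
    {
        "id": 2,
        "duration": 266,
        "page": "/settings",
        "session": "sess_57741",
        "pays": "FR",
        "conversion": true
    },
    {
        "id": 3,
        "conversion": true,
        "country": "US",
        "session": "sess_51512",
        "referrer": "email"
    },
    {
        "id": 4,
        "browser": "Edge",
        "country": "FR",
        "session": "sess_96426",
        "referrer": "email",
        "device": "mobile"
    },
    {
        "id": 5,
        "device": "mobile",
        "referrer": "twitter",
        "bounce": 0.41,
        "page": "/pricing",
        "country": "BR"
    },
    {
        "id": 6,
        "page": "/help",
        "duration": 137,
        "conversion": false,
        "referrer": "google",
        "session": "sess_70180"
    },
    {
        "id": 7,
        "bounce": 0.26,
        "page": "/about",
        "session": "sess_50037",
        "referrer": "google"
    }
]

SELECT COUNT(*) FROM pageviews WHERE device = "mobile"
2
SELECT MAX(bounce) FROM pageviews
0.53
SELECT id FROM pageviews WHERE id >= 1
[1, 2, 3, 4, 5, 6, 7]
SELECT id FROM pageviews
[1, 2, 3, 4, 5, 6, 7]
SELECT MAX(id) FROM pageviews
7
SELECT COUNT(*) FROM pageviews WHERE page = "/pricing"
1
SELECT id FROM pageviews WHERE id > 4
[5, 6, 7]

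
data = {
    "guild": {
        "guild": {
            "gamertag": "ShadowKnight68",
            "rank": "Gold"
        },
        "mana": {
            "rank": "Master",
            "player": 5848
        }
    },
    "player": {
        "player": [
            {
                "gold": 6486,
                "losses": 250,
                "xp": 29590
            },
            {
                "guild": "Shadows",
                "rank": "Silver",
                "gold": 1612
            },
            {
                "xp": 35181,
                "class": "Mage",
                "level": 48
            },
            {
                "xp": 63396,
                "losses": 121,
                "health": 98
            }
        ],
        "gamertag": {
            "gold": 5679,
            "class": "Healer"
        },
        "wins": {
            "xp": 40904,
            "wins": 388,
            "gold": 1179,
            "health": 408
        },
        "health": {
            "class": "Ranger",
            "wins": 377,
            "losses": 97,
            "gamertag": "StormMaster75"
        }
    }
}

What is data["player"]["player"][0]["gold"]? 6486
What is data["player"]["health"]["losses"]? 97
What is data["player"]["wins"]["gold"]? 1179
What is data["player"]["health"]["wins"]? 377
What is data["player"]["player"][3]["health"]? 98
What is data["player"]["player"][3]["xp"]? 63396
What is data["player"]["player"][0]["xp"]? 29590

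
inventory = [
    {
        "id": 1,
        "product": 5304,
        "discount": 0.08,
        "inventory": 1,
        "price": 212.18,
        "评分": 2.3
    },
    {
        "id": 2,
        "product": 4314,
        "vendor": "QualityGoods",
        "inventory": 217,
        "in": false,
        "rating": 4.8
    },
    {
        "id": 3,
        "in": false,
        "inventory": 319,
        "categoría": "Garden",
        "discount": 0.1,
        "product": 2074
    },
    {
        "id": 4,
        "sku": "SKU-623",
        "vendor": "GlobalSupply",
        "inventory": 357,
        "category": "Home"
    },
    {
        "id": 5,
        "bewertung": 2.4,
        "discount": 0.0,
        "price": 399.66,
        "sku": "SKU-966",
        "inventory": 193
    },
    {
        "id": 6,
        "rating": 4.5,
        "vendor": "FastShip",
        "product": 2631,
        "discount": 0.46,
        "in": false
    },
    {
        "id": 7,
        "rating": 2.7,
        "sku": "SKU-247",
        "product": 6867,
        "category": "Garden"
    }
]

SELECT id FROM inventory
[1, 2, 3, 4, 5, 6, 7]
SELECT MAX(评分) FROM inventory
2.3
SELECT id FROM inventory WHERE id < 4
[1, 2, 3]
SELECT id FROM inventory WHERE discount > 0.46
[]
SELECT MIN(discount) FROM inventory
0.0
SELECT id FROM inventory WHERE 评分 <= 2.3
[1]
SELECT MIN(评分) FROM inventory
2.3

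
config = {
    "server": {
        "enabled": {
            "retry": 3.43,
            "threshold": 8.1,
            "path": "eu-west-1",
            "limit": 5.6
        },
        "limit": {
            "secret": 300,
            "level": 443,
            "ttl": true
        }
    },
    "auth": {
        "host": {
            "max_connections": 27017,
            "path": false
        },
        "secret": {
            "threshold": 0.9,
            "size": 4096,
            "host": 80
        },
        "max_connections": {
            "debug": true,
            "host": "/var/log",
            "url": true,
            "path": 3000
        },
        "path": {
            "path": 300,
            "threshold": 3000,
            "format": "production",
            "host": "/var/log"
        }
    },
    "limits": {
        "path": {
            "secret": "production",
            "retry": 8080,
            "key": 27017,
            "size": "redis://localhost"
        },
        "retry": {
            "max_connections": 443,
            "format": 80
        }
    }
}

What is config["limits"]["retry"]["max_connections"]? 443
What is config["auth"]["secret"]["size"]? 4096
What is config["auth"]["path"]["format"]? "production"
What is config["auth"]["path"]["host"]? "/var/log"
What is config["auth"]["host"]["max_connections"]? 27017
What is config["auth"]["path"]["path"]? 300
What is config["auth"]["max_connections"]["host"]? "/var/log"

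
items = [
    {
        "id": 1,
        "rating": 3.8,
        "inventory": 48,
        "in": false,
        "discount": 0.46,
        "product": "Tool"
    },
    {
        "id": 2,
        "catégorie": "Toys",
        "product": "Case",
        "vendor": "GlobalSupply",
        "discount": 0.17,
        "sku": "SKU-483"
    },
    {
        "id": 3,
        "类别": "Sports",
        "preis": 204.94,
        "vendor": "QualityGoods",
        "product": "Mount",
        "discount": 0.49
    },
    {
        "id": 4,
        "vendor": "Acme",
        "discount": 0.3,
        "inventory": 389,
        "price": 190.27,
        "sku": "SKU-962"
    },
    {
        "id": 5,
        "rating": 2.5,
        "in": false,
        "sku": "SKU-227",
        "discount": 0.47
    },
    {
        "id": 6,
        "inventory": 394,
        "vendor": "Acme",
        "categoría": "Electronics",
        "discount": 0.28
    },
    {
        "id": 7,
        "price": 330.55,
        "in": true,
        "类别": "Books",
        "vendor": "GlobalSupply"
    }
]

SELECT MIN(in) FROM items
False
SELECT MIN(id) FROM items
1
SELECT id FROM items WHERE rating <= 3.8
[1, 5]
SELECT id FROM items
[1, 2, 3, 4, 5, 6, 7]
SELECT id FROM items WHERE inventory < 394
[1, 4]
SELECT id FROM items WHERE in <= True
[1, 5, 7]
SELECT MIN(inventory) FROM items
48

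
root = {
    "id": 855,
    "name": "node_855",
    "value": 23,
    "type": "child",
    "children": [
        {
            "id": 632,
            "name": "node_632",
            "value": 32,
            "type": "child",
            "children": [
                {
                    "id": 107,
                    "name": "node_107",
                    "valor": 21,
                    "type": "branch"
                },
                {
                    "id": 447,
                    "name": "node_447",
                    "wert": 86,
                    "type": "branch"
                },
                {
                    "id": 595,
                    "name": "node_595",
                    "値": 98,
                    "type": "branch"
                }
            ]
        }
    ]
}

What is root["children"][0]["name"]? "node_632"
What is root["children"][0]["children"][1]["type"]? "branch"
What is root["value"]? 23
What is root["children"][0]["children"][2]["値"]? 98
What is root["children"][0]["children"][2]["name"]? "node_595"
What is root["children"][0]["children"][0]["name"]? "node_107"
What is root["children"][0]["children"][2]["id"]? 595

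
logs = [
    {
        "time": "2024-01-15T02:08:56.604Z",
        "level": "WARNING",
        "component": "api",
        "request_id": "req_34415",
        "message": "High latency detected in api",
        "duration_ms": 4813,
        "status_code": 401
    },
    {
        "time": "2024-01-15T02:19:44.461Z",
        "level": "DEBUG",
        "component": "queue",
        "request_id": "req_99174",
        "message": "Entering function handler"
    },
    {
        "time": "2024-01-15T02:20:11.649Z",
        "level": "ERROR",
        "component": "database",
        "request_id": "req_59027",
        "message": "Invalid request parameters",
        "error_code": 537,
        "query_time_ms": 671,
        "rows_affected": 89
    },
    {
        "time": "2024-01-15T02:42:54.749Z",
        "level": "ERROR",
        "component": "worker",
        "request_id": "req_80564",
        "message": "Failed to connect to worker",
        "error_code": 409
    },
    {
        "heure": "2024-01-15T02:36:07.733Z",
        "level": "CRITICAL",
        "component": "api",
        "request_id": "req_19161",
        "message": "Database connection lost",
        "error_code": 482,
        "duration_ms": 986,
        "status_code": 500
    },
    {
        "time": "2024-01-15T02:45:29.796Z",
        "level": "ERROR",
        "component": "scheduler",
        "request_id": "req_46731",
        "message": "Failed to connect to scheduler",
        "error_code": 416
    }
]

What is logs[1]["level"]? "DEBUG"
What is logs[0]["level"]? "WARNING"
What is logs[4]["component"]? "api"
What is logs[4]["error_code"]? 482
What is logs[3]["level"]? "ERROR"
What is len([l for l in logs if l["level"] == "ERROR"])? 3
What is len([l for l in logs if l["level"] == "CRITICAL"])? 1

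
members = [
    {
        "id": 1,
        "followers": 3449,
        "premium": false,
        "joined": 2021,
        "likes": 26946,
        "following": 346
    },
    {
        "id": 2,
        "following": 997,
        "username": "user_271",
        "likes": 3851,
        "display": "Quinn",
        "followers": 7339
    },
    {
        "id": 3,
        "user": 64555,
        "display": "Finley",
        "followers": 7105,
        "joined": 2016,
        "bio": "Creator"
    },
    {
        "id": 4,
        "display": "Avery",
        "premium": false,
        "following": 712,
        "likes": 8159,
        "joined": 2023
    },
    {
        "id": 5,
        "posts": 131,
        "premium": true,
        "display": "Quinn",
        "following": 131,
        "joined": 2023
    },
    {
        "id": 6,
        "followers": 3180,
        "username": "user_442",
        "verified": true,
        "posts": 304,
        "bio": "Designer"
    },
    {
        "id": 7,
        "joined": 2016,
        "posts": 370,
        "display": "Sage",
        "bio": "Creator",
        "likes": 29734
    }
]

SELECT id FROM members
[1, 2, 3, 4, 5, 6, 7]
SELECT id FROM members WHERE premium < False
[]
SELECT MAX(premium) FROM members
True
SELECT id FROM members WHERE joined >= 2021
[1, 4, 5]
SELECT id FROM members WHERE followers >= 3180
[1, 2, 3, 6]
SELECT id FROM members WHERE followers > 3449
[2, 3]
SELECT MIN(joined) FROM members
2016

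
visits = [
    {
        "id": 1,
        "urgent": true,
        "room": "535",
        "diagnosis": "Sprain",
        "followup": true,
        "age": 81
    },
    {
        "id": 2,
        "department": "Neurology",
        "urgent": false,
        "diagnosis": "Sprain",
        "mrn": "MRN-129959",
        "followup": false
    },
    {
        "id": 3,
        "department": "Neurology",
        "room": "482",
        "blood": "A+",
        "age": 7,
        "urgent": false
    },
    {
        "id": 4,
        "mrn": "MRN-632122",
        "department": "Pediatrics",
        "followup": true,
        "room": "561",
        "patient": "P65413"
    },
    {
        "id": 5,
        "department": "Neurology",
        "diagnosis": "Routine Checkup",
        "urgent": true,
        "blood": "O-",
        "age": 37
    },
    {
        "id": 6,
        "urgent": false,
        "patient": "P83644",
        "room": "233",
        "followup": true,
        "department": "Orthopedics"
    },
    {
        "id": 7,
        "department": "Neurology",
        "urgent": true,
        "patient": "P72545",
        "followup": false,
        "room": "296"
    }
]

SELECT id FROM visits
[1, 2, 3, 4, 5, 6, 7]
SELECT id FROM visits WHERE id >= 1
[1, 2, 3, 4, 5, 6, 7]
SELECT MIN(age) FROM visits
7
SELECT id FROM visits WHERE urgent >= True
[1, 5, 7]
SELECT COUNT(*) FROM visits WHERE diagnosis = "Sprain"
2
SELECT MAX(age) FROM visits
81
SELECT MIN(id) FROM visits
1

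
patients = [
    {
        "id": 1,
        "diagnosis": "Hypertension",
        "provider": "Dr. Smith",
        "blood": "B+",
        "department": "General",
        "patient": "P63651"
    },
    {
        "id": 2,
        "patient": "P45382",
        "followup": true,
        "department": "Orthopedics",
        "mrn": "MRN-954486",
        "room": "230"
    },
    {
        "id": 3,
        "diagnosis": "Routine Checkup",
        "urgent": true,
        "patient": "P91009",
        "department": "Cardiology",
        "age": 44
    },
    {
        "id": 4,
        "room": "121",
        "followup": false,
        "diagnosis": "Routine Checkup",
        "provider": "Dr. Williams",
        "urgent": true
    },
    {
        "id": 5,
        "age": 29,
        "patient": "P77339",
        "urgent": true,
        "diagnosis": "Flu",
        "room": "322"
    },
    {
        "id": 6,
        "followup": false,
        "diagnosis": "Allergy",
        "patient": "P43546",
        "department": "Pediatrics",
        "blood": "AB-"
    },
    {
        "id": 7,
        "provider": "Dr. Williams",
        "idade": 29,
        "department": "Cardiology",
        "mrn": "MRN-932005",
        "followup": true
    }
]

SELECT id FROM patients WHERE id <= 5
[1, 2, 3, 4, 5]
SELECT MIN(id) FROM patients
1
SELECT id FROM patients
[1, 2, 3, 4, 5, 6, 7]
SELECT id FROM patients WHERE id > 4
[5, 6, 7]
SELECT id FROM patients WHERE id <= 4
[1, 2, 3, 4]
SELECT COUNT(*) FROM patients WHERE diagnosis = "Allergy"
1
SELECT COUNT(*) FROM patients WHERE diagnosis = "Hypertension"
1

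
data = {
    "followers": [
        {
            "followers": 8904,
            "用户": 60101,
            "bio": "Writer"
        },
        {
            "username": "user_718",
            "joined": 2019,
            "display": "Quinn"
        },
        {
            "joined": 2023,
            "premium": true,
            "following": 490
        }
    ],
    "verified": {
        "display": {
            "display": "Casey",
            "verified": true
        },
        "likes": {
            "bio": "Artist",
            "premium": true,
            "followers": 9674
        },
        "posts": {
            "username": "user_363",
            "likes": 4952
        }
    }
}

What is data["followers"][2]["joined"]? 2023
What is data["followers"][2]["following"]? 490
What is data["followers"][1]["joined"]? 2019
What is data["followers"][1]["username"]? "user_718"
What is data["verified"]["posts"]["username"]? "user_363"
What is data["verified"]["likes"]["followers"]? 9674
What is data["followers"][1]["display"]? "Quinn"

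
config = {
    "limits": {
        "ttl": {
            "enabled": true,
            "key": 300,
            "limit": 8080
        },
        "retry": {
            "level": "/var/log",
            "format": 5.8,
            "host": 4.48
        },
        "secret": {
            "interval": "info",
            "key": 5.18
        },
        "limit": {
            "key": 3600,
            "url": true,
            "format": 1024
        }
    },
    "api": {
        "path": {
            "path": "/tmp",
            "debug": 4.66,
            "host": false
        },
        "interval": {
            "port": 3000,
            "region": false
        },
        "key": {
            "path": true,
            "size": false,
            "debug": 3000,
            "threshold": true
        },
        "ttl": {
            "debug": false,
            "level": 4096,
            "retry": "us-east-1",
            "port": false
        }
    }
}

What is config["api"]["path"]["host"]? False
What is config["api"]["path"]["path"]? "/tmp"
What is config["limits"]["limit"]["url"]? True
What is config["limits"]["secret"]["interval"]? "info"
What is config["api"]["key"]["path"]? True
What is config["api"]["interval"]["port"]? 3000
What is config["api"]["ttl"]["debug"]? False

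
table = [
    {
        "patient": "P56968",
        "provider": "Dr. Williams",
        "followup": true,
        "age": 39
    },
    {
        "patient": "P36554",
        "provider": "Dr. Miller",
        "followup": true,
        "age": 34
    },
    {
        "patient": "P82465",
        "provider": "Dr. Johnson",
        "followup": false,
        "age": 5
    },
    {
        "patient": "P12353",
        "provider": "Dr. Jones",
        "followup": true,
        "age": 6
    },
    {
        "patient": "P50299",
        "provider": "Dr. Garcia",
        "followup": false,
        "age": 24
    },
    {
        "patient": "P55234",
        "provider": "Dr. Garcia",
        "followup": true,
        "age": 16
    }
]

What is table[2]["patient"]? "P82465"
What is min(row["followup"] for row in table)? False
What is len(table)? 6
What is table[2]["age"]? 5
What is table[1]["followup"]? True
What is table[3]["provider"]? "Dr. Jones"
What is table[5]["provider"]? "Dr. Garcia"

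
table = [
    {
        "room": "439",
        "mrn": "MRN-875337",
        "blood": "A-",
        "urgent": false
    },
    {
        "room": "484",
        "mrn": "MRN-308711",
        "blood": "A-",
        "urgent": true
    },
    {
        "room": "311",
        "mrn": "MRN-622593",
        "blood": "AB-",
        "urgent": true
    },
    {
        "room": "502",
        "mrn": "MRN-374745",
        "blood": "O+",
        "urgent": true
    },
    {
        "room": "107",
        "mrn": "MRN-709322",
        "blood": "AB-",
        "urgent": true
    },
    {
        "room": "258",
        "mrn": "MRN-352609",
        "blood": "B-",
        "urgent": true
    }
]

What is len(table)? 6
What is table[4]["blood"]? "AB-"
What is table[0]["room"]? "439"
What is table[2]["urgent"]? True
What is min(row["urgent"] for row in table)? False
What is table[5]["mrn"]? "MRN-352609"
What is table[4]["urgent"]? True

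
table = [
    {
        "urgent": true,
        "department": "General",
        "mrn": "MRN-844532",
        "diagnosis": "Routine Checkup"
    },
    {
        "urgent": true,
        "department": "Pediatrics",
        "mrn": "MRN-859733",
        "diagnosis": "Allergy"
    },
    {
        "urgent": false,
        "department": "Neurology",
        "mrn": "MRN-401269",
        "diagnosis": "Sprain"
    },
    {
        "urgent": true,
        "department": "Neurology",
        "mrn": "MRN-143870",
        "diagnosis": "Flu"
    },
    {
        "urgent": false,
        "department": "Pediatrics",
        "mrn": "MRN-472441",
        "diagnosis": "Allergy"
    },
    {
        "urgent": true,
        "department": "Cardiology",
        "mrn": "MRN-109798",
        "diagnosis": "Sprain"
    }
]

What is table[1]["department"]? "Pediatrics"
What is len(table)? 6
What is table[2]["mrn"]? "MRN-401269"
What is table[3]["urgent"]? True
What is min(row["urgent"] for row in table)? False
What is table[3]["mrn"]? "MRN-143870"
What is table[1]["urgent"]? True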